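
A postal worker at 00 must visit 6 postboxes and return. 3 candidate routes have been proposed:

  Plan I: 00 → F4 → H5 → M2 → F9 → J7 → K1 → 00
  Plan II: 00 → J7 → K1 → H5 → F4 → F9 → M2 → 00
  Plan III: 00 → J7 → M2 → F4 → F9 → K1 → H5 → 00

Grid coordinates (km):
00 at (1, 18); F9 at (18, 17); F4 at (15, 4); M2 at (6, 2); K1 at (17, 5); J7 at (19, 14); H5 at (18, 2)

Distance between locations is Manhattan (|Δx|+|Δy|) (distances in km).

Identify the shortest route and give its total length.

Shortest is Plan II, total 106 km.

Plan I: 28 + 5 + 12 + 27 + 4 + 11 + 29 = 116
Plan II: 22 + 11 + 4 + 5 + 16 + 27 + 21 = 106
Plan III: 22 + 25 + 11 + 16 + 13 + 4 + 33 = 124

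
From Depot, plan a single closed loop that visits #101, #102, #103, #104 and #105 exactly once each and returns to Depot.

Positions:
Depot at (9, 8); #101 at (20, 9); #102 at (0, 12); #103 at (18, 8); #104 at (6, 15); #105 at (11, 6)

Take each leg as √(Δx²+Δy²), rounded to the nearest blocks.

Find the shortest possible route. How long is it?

There are 60 distinct closed tours to check (reversals are equivalent).
Depot-#101-#102-#103-#104-#105-Depot: 11+20+18+14+10+3 = 76
Depot-#101-#102-#103-#105-#104-Depot: 11+20+18+7+10+8 = 74
Depot-#101-#102-#104-#103-#105-Depot: 11+20+7+14+7+3 = 62
Depot-#101-#102-#104-#105-#103-Depot: 11+20+7+10+7+9 = 64
Depot-#101-#102-#105-#103-#104-Depot: 11+20+13+7+14+8 = 73
Depot-#101-#102-#105-#104-#103-Depot: 11+20+13+10+14+9 = 77
Depot-#101-#103-#102-#104-#105-Depot: 11+2+18+7+10+3 = 51
Depot-#101-#103-#102-#105-#104-Depot: 11+2+18+13+10+8 = 62
Depot-#101-#103-#104-#102-#105-Depot: 11+2+14+7+13+3 = 50
Depot-#101-#103-#104-#105-#102-Depot: 11+2+14+10+13+10 = 60
Depot-#101-#103-#105-#102-#104-Depot: 11+2+7+13+7+8 = 48
Depot-#101-#103-#105-#104-#102-Depot: 11+2+7+10+7+10 = 47
Depot-#101-#104-#102-#103-#105-Depot: 11+15+7+18+7+3 = 61
Depot-#101-#104-#102-#105-#103-Depot: 11+15+7+13+7+9 = 62
… (46 more)
Depot-#102-#104-#101-#103-#105-Depot: 10+7+15+2+7+3 = 44  ← best
The minimum is 44.
One optimal route: Depot → #102 → #104 → #101 → #103 → #105 → Depot (or its reverse).

Shortest round trip = 44 blocks.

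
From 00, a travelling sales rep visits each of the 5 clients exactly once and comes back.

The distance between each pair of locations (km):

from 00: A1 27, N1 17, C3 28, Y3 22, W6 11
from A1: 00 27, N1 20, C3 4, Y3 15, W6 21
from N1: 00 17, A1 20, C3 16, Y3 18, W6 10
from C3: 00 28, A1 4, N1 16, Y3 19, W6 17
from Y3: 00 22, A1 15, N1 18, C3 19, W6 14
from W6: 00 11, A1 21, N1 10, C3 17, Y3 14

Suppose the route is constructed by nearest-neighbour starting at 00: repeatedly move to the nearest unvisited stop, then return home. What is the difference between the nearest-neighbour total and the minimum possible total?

From 00: W6=11, N1=17, Y3=22, A1=27, C3=28 → choose W6 (11).
From W6: N1=10, Y3=14, C3=17, A1=21 → choose N1 (10).
From N1: C3=16, Y3=18, A1=20 → choose C3 (16).
From C3: A1=4, Y3=19 → choose A1 (4).
From A1: Y3=15 → choose Y3 (15).
NN route 00 → W6 → N1 → C3 → A1 → Y3 → 00 costs 78.
Optimal: 00 → N1 → C3 → A1 → Y3 → W6 → 00 costs 77 (by enumerating all 60 distinct tours).
Excess = 78 − 77 = 1.

1 km longer than the optimal tour.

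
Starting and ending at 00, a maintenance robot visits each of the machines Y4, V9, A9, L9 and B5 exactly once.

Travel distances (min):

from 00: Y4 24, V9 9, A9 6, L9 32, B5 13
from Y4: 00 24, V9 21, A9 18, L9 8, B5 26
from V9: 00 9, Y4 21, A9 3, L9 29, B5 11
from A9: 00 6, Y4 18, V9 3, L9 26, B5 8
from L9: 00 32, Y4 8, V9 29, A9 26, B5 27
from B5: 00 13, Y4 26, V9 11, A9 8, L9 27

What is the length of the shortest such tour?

78 min — the shortest possible round trip.

There are 60 distinct closed tours to check (reversals are equivalent).
00→Y4→V9→A9→L9→B5→00: 24+21+3+26+27+13 = 114
00→Y4→V9→A9→B5→L9→00: 24+21+3+8+27+32 = 115
00→Y4→V9→L9→A9→B5→00: 24+21+29+26+8+13 = 121
00→Y4→V9→L9→B5→A9→00: 24+21+29+27+8+6 = 115
00→Y4→V9→B5→A9→L9→00: 24+21+11+8+26+32 = 122
00→Y4→V9→B5→L9→A9→00: 24+21+11+27+26+6 = 115
00→Y4→A9→V9→L9→B5→00: 24+18+3+29+27+13 = 114
00→Y4→A9→V9→B5→L9→00: 24+18+3+11+27+32 = 115
00→Y4→A9→L9→V9→B5→00: 24+18+26+29+11+13 = 121
00→Y4→A9→L9→B5→V9→00: 24+18+26+27+11+9 = 115
00→Y4→A9→B5→V9→L9→00: 24+18+8+11+29+32 = 122
00→Y4→A9→B5→L9→V9→00: 24+18+8+27+29+9 = 115
00→Y4→L9→V9→A9→B5→00: 24+8+29+3+8+13 = 85
00→Y4→L9→V9→B5→A9→00: 24+8+29+11+8+6 = 86
… (46 more)
00→V9→A9→Y4→L9→B5→00: 9+3+18+8+27+13 = 78  ← best
The minimum is 78.
One optimal route: 00 → V9 → A9 → Y4 → L9 → B5 → 00 (or its reverse).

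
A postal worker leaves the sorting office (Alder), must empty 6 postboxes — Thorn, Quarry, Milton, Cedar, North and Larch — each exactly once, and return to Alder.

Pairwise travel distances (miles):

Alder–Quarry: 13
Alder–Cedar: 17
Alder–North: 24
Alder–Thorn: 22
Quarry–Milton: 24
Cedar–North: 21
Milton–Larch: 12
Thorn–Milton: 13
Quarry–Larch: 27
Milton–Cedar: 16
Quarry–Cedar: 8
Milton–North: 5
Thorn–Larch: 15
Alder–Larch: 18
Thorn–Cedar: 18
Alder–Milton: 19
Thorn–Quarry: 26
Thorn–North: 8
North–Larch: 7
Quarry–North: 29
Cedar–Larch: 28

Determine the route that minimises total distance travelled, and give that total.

There are 360 distinct closed tours to check (reversals are equivalent).
Alder → Thorn → Quarry → Milton → Cedar → North → Larch → Alder: 22+26+24+16+21+7+18 = 134
Alder → Thorn → Quarry → Milton → Cedar → Larch → North → Alder: 22+26+24+16+28+7+24 = 147
Alder → Thorn → Quarry → Milton → North → Cedar → Larch → Alder: 22+26+24+5+21+28+18 = 144
Alder → Thorn → Quarry → Milton → North → Larch → Cedar → Alder: 22+26+24+5+7+28+17 = 129
Alder → Thorn → Quarry → Milton → Larch → Cedar → North → Alder: 22+26+24+12+28+21+24 = 157
Alder → Thorn → Quarry → Milton → Larch → North → Cedar → Alder: 22+26+24+12+7+21+17 = 129
Alder → Thorn → Quarry → Cedar → Milton → North → Larch → Alder: 22+26+8+16+5+7+18 = 102
Alder → Thorn → Quarry → Cedar → Milton → Larch → North → Alder: 22+26+8+16+12+7+24 = 115
… (352 more)
Alder → Quarry → Cedar → Thorn → Milton → North → Larch → Alder: 13+8+18+13+5+7+18 = 82  ← best
The minimum is 82.
One optimal route: Alder → Quarry → Cedar → Thorn → Milton → North → Larch → Alder (or its reverse).

Minimum total distance: 82 miles.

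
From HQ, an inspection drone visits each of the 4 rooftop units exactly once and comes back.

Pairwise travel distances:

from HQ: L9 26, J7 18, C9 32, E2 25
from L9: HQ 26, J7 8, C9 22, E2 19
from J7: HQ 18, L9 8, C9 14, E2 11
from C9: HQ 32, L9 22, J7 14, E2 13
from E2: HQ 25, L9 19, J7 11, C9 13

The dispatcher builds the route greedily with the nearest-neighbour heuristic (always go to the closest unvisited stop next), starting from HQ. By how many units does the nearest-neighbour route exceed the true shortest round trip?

From HQ: J7=18, E2=25, L9=26, C9=32 → choose J7 (18).
From J7: L9=8, E2=11, C9=14 → choose L9 (8).
From L9: E2=19, C9=22 → choose E2 (19).
From E2: C9=13 → choose C9 (13).
NN route HQ → J7 → L9 → E2 → C9 → HQ costs 90.
Optimal: HQ → L9 → J7 → C9 → E2 → HQ costs 86 (by enumerating all 12 distinct tours).
Excess = 90 − 86 = 4.

The nearest-neighbour route is 4 longer than optimal.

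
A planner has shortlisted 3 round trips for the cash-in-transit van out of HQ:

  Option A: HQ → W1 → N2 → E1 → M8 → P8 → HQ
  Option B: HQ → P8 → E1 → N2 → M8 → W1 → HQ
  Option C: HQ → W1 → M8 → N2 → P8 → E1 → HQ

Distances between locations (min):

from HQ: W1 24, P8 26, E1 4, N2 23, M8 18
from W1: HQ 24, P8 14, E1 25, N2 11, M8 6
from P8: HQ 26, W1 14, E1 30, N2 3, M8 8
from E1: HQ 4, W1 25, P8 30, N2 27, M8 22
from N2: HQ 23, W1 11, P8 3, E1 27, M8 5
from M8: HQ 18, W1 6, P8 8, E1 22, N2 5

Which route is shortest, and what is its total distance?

72 min — Option C is the shortest.

Option A: 24 + 11 + 27 + 22 + 8 + 26 = 118
Option B: 26 + 30 + 27 + 5 + 6 + 24 = 118
Option C: 24 + 6 + 5 + 3 + 30 + 4 = 72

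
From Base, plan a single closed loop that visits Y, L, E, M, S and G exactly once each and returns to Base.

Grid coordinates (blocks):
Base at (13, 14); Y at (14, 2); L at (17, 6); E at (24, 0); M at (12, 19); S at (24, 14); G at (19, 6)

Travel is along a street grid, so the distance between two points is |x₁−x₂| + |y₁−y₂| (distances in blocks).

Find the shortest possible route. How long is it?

Minimum total distance: 70 blocks.

Base-Y-L-E-M-S-G-Base: 13+7+13+31+17+13+14 = 108
Base-Y-L-E-M-G-S-Base: 13+7+13+31+20+13+11 = 108
Base-Y-L-E-S-M-G-Base: 13+7+13+14+17+20+14 = 98
Base-Y-L-E-S-G-M-Base: 13+7+13+14+13+20+6 = 86
Base-Y-L-E-G-M-S-Base: 13+7+13+11+20+17+11 = 92
Base-Y-L-E-G-S-M-Base: 13+7+13+11+13+17+6 = 80
Base-Y-L-M-E-S-G-Base: 13+7+18+31+14+13+14 = 110
Base-Y-L-M-E-G-S-Base: 13+7+18+31+11+13+11 = 104
… (352 more)
Base-Y-L-G-E-S-M-Base: 13+7+2+11+14+17+6 = 70  ← best
The minimum is 70.
One optimal route: Base → Y → L → G → E → S → M → Base (or its reverse).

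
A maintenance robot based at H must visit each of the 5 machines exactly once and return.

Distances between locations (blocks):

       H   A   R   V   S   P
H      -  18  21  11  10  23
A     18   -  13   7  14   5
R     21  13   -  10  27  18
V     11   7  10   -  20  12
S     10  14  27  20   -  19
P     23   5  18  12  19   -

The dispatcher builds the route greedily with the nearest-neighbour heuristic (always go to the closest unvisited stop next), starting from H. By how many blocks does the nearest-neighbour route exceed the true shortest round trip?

4 blocks longer than the optimal tour.

From H: S=10, V=11, A=18, R=21, P=23 → choose S (10).
From S: A=14, P=19, V=20, R=27 → choose A (14).
From A: P=5, V=7, R=13 → choose P (5).
From P: V=12, R=18 → choose V (12).
From V: R=10 → choose R (10).
NN route H → S → A → P → V → R → H costs 72.
Optimal: H → V → R → A → P → S → H costs 68 (by enumerating all 60 distinct tours).
Excess = 72 − 68 = 4.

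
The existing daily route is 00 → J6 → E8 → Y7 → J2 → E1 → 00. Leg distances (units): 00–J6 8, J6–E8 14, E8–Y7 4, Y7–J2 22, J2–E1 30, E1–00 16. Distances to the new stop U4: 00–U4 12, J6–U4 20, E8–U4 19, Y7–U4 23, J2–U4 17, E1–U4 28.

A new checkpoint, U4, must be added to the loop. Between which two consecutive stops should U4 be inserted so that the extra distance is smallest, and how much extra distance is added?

Adding 15 by placing U4 on the J2–E1 leg.

Insertion cost between consecutive stops i–j is d(i,U4) + d(U4,j) − d(i,j):
  between 00 and J6: 12 + 20 − 8 = 24
  between J6 and E8: 20 + 19 − 14 = 25
  between E8 and Y7: 19 + 23 − 4 = 38
  between Y7 and J2: 23 + 17 − 22 = 18
  between J2 and E1: 17 + 28 − 30 = 15
  between E1 and 00: 28 + 12 − 16 = 24
Cheapest insertion is between J2 and E1, adding 15.
New total = 94 + 15 = 109.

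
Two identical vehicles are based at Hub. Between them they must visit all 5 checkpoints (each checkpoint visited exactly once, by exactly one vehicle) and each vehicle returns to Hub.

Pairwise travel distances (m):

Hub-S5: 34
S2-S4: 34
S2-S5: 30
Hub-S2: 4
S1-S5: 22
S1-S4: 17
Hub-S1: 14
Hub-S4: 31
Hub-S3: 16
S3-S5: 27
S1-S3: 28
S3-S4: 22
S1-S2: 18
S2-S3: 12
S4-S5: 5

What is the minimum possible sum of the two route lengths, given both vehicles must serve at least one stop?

Check every non-empty split of the stops between the two vehicles; for each half take its own optimal tour:
  {S1} + {S2, S3, S4, S5}: 28 + 77 = 105
  {S2} + {S1, S3, S4, S5}: 8 + 79 = 87
  {S1, S2} + {S3, S4, S5}: 36 + 77 = 113
  {S3} + {S1, S2, S4, S5}: 32 + 70 = 102
  {S1, S3} + {S2, S4, S5}: 58 + 70 = 128
  {S2, S3} + {S1, S4, S5}: 32 + 70 = 102
  … (15 splits in total)
Best: vehicle 1 Hub → S2 → Hub = 8; vehicle 2 Hub → S1 → S4 → S5 → S3 → Hub = 79; combined 87.

Minimum combined distance: 87 m.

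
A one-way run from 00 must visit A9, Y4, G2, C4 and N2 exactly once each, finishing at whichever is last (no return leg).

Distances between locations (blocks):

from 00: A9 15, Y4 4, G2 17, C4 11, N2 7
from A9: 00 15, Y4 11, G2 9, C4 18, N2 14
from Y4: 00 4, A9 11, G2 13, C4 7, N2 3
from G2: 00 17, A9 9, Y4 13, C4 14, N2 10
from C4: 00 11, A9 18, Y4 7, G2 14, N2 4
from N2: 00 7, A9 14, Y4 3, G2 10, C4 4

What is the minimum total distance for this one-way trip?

34 blocks — the minimum one-way total.

There are 5! = 120 possible orderings.
00 - A9 - Y4 - G2 - C4 - N2: 15+11+13+14+4 = 57
00 - A9 - Y4 - G2 - N2 - C4: 15+11+13+10+4 = 53
00 - A9 - Y4 - C4 - G2 - N2: 15+11+7+14+10 = 57
00 - A9 - Y4 - C4 - N2 - G2: 15+11+7+4+10 = 47
00 - A9 - Y4 - N2 - G2 - C4: 15+11+3+10+14 = 53
00 - A9 - Y4 - N2 - C4 - G2: 15+11+3+4+14 = 47
00 - A9 - G2 - Y4 - C4 - N2: 15+9+13+7+4 = 48
00 - A9 - G2 - Y4 - N2 - C4: 15+9+13+3+4 = 44
00 - A9 - G2 - C4 - Y4 - N2: 15+9+14+7+3 = 48
00 - A9 - G2 - C4 - N2 - Y4: 15+9+14+4+3 = 45
00 - A9 - G2 - N2 - Y4 - C4: 15+9+10+3+7 = 44
00 - A9 - G2 - N2 - C4 - Y4: 15+9+10+4+7 = 45
00 - A9 - C4 - Y4 - G2 - N2: 15+18+7+13+10 = 63
00 - A9 - C4 - Y4 - N2 - G2: 15+18+7+3+10 = 53
… (106 more)
00 - Y4 - C4 - N2 - G2 - A9: 4+7+4+10+9 = 34  ← best
The minimum is 34.
One shortest path: 00 → Y4 → C4 → N2 → G2 → A9.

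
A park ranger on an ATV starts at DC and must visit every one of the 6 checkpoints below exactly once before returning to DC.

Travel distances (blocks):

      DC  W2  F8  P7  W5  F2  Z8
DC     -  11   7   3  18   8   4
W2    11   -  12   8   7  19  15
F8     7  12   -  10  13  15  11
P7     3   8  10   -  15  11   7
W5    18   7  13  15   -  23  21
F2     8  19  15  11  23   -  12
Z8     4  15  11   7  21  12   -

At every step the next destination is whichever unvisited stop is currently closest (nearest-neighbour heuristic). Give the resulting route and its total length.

Nearest-neighbour total = 71 blocks; route DC → P7 → Z8 → F8 → W2 → W5 → F2 → DC.

From DC: distances to unvisited — P7=3, Z8=4, F8=7, F2=8, W2=11, W5=18. Nearest is P7 (3).
From P7: distances to unvisited — Z8=7, W2=8, F8=10, F2=11, W5=15. Nearest is Z8 (7).
From Z8: distances to unvisited — F8=11, F2=12, W2=15, W5=21. Nearest is F8 (11).
From F8: distances to unvisited — W2=12, W5=13, F2=15. Nearest is W2 (12).
From W2: distances to unvisited — W5=7, F2=19. Nearest is W5 (7).
From W5: distances to unvisited — F2=23. Nearest is F2 (23).
Return F2→DC: 8.
Total = 3 + 7 + 11 + 12 + 7 + 23 + 8 = 71.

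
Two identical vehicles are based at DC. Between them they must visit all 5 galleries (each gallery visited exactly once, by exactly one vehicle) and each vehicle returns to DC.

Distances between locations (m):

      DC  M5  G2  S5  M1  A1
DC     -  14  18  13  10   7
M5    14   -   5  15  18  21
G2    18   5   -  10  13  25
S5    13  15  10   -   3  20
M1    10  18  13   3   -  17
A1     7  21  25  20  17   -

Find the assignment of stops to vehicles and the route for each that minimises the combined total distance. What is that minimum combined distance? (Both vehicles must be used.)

56 m — the smallest possible combined total.

Try each way of splitting the stops between the two vehicles (each non-empty) and, for each split, find the best tour for each vehicle:
  {M5} + {G2, S5, M1, A1}: 28 + 55 = 83
  {G2} + {M5, S5, M1, A1}: 36 + 56 = 92
  {M5, G2} + {S5, M1, A1}: 37 + 40 = 77
  {S5} + {M5, G2, M1, A1}: 26 + 56 = 82
  {M5, S5} + {G2, M1, A1}: 42 + 55 = 97
  {G2, S5} + {M5, M1, A1}: 41 + 56 = 97
  … (15 splits in total)
  {M5, G2, S5, M1} + {A1}: 42 + 14 = 56  ← best
Best: vehicle 1 DC → M5 → G2 → S5 → M1 → DC = 42; vehicle 2 DC → A1 → DC = 14; combined 56.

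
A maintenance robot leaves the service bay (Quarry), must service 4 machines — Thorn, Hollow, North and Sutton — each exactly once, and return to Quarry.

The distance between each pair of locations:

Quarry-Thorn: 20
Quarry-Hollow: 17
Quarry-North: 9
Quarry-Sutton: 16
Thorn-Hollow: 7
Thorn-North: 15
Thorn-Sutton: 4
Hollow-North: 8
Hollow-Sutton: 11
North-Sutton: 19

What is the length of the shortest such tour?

Quarry → Thorn → Hollow → North → Sutton → Quarry: 20+7+8+19+16 = 70
Quarry → Thorn → Hollow → Sutton → North → Quarry: 20+7+11+19+9 = 66
Quarry → Thorn → North → Hollow → Sutton → Quarry: 20+15+8+11+16 = 70
Quarry → Thorn → North → Sutton → Hollow → Quarry: 20+15+19+11+17 = 82
Quarry → Thorn → Sutton → Hollow → North → Quarry: 20+4+11+8+9 = 52
Quarry → Thorn → Sutton → North → Hollow → Quarry: 20+4+19+8+17 = 68
Quarry → Hollow → Thorn → North → Sutton → Quarry: 17+7+15+19+16 = 74
Quarry → Hollow → Thorn → Sutton → North → Quarry: 17+7+4+19+9 = 56
Quarry → Hollow → North → Thorn → Sutton → Quarry: 17+8+15+4+16 = 60
Quarry → Hollow → Sutton → Thorn → North → Quarry: 17+11+4+15+9 = 56
Quarry → North → Thorn → Hollow → Sutton → Quarry: 9+15+7+11+16 = 58
Quarry → North → Hollow → Thorn → Sutton → Quarry: 9+8+7+4+16 = 44
The minimum is 44.
One optimal route: Quarry → North → Hollow → Thorn → Sutton → Quarry (or its reverse).

Shortest round trip = 44.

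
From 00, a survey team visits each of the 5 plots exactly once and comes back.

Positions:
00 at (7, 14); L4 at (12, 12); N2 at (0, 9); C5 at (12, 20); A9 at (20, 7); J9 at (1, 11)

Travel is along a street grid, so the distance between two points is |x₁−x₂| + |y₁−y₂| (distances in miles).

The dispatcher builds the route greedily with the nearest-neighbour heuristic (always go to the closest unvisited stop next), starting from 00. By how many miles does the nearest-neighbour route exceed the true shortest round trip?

14 miles longer than the optimal tour.

00: L4=7, J9=9, C5=11, N2=12, A9=20 ⇒ L4
L4: C5=8, J9=12, A9=13, N2=15 ⇒ C5
C5: J9=20, A9=21, N2=23 ⇒ J9
J9: N2=3, A9=23 ⇒ N2
N2: A9=22 ⇒ A9
NN route 00 → L4 → C5 → J9 → N2 → A9 → 00 costs 80.
Optimal: 00 → C5 → L4 → A9 → N2 → J9 → 00 costs 66 (by enumerating all 60 distinct tours).
Excess = 80 − 66 = 14.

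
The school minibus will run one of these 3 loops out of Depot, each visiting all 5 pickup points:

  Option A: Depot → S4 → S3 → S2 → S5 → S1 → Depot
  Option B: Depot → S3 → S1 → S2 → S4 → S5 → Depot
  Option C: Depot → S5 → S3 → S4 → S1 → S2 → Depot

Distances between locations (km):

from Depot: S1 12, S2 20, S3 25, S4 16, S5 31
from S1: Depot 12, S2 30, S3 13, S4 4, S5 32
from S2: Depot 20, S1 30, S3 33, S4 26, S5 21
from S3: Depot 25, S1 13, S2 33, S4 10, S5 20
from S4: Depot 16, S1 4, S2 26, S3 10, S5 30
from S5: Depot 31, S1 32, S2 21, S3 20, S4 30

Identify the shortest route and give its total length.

Option A: 16 + 10 + 33 + 21 + 32 + 12 = 124
Option B: 25 + 13 + 30 + 26 + 30 + 31 = 155
Option C: 31 + 20 + 10 + 4 + 30 + 20 = 115

115 km — Option C is the shortest.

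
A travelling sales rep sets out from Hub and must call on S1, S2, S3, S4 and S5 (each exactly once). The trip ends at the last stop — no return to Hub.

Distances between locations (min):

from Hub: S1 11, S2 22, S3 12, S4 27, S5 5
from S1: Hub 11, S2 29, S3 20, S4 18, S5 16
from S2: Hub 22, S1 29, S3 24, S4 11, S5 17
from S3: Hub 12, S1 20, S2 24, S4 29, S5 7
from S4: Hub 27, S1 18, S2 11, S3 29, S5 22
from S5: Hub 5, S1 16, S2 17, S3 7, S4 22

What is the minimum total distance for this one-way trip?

There are 5! = 120 possible orderings.
Hub - S1 - S2 - S3 - S4 - S5: 11+29+24+29+22 = 115
Hub - S1 - S2 - S3 - S5 - S4: 11+29+24+7+22 = 93
Hub - S1 - S2 - S4 - S3 - S5: 11+29+11+29+7 = 87
Hub - S1 - S2 - S4 - S5 - S3: 11+29+11+22+7 = 80
Hub - S1 - S2 - S5 - S3 - S4: 11+29+17+7+29 = 93
Hub - S1 - S2 - S5 - S4 - S3: 11+29+17+22+29 = 108
Hub - S1 - S3 - S2 - S4 - S5: 11+20+24+11+22 = 88
Hub - S1 - S3 - S2 - S5 - S4: 11+20+24+17+22 = 94
Hub - S1 - S3 - S4 - S2 - S5: 11+20+29+11+17 = 88
Hub - S1 - S3 - S4 - S5 - S2: 11+20+29+22+17 = 99
Hub - S1 - S3 - S5 - S2 - S4: 11+20+7+17+11 = 66
Hub - S1 - S3 - S5 - S4 - S2: 11+20+7+22+11 = 71
Hub - S1 - S4 - S2 - S3 - S5: 11+18+11+24+7 = 71
Hub - S1 - S4 - S2 - S5 - S3: 11+18+11+17+7 = 64
… (106 more)
Hub - S5 - S3 - S1 - S4 - S2: 5+7+20+18+11 = 61  ← best
The minimum is 61.
One shortest path: Hub → S5 → S3 → S1 → S4 → S2.

Shortest open route: 61 min.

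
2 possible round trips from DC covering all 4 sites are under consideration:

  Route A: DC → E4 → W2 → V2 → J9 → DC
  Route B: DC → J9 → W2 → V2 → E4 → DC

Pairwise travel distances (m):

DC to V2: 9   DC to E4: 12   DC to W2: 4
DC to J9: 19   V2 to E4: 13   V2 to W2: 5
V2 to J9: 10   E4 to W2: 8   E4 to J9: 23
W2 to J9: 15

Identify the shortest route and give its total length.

Route A: 12 + 8 + 5 + 10 + 19 = 54
Route B: 19 + 15 + 5 + 13 + 12 = 64

Shortest is Route A, total 54 m.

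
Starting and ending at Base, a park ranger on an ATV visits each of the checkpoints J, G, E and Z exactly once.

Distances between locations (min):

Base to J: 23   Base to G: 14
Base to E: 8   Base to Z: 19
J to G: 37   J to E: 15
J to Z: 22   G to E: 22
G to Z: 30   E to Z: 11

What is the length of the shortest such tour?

Minimum total distance: 89 min.

Base-J-G-E-Z-Base: 23+37+22+11+19 = 112
Base-J-G-Z-E-Base: 23+37+30+11+8 = 109
Base-J-E-G-Z-Base: 23+15+22+30+19 = 109
Base-J-E-Z-G-Base: 23+15+11+30+14 = 93
Base-J-Z-G-E-Base: 23+22+30+22+8 = 105
Base-J-Z-E-G-Base: 23+22+11+22+14 = 92
Base-G-J-E-Z-Base: 14+37+15+11+19 = 96
Base-G-J-Z-E-Base: 14+37+22+11+8 = 92
Base-G-E-J-Z-Base: 14+22+15+22+19 = 92
Base-G-Z-J-E-Base: 14+30+22+15+8 = 89
Base-E-J-G-Z-Base: 8+15+37+30+19 = 109
Base-E-G-J-Z-Base: 8+22+37+22+19 = 108
The minimum is 89.
One optimal route: Base → G → Z → J → E → Base (or its reverse).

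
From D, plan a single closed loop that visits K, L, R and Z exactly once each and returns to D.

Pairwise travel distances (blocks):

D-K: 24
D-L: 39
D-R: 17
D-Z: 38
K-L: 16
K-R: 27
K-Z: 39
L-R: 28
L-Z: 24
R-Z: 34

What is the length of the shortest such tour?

With 4 stops there are 4!/2 = 12 distinct round trips (a route and its reverse cost the same).
D→K→L→R→Z→D: 24+16+28+34+38 = 140
D→K→L→Z→R→D: 24+16+24+34+17 = 115
D→K→R→L→Z→D: 24+27+28+24+38 = 141
D→K→R→Z→L→D: 24+27+34+24+39 = 148
D→K→Z→L→R→D: 24+39+24+28+17 = 132
D→K→Z→R→L→D: 24+39+34+28+39 = 164
D→L→K→R→Z→D: 39+16+27+34+38 = 154
D→L→K→Z→R→D: 39+16+39+34+17 = 145
D→L→R→K→Z→D: 39+28+27+39+38 = 171
D→L→Z→K→R→D: 39+24+39+27+17 = 146
D→R→K→L→Z→D: 17+27+16+24+38 = 122
D→R→L→K→Z→D: 17+28+16+39+38 = 138
The minimum is 115.
One optimal route: D → K → L → Z → R → D (or its reverse).

Minimum total distance: 115 blocks.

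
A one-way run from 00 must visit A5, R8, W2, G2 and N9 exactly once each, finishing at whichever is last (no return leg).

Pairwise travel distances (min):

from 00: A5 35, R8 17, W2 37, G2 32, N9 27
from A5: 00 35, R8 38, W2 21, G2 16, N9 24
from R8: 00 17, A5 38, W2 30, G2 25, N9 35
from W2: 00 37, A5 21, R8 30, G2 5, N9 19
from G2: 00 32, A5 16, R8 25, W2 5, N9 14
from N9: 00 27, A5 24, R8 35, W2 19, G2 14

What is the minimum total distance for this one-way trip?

Minimum one-way distance = 90 min.

There are 5! = 120 possible orderings.
00 - A5 - R8 - W2 - G2 - N9: 35+38+30+5+14 = 122
00 - A5 - R8 - W2 - N9 - G2: 35+38+30+19+14 = 136
00 - A5 - R8 - G2 - W2 - N9: 35+38+25+5+19 = 122
00 - A5 - R8 - G2 - N9 - W2: 35+38+25+14+19 = 131
00 - A5 - R8 - N9 - W2 - G2: 35+38+35+19+5 = 132
00 - A5 - R8 - N9 - G2 - W2: 35+38+35+14+5 = 127
00 - A5 - W2 - R8 - G2 - N9: 35+21+30+25+14 = 125
00 - A5 - W2 - R8 - N9 - G2: 35+21+30+35+14 = 135
00 - A5 - W2 - G2 - R8 - N9: 35+21+5+25+35 = 121
00 - A5 - W2 - G2 - N9 - R8: 35+21+5+14+35 = 110
00 - A5 - W2 - N9 - R8 - G2: 35+21+19+35+25 = 135
00 - A5 - W2 - N9 - G2 - R8: 35+21+19+14+25 = 114
00 - A5 - G2 - R8 - W2 - N9: 35+16+25+30+19 = 125
00 - A5 - G2 - R8 - N9 - W2: 35+16+25+35+19 = 130
… (106 more)
00 - R8 - W2 - G2 - N9 - A5: 17+30+5+14+24 = 90  ← best
The minimum is 90.
One shortest path: 00 → R8 → W2 → G2 → N9 → A5.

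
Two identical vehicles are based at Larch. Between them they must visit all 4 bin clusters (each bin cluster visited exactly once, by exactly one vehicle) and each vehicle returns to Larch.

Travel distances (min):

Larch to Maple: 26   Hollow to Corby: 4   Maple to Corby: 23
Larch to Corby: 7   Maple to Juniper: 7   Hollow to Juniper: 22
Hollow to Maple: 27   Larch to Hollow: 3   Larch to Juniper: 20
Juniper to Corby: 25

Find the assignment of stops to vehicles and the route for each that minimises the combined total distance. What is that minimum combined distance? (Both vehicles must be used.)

Minimum combined distance: 63 min.

Try each way of splitting the stops between the two vehicles (each non-empty) and, for each split, find the best tour for each vehicle:
  {Hollow} + {Maple, Juniper, Corby}: 6 + 57 = 63
  {Maple} + {Hollow, Juniper, Corby}: 52 + 52 = 104
  {Hollow, Maple} + {Juniper, Corby}: 56 + 52 = 108
  {Juniper} + {Hollow, Maple, Corby}: 40 + 56 = 96
  {Hollow, Juniper} + {Maple, Corby}: 45 + 56 = 101
  {Maple, Juniper} + {Hollow, Corby}: 53 + 14 = 67
  … (7 splits in total)
Best: vehicle 1 Larch → Hollow → Larch = 6; vehicle 2 Larch → Juniper → Maple → Corby → Larch = 57; combined 63.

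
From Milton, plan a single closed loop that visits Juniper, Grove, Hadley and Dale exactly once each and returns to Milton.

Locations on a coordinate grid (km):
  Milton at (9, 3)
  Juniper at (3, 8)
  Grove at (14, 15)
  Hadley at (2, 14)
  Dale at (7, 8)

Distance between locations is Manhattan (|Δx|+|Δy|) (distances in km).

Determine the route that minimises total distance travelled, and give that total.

There are 12 distinct closed tours to check (reversals are equivalent).
Milton - Juniper - Grove - Hadley - Dale - Milton: 11+18+13+11+7 = 60
Milton - Juniper - Grove - Dale - Hadley - Milton: 11+18+14+11+18 = 72
Milton - Juniper - Hadley - Grove - Dale - Milton: 11+7+13+14+7 = 52
Milton - Juniper - Hadley - Dale - Grove - Milton: 11+7+11+14+17 = 60
Milton - Juniper - Dale - Grove - Hadley - Milton: 11+4+14+13+18 = 60
Milton - Juniper - Dale - Hadley - Grove - Milton: 11+4+11+13+17 = 56
Milton - Grove - Juniper - Hadley - Dale - Milton: 17+18+7+11+7 = 60
Milton - Grove - Juniper - Dale - Hadley - Milton: 17+18+4+11+18 = 68
Milton - Grove - Hadley - Juniper - Dale - Milton: 17+13+7+4+7 = 48
Milton - Grove - Dale - Juniper - Hadley - Milton: 17+14+4+7+18 = 60
Milton - Hadley - Juniper - Grove - Dale - Milton: 18+7+18+14+7 = 64
Milton - Hadley - Grove - Juniper - Dale - Milton: 18+13+18+4+7 = 60
The minimum is 48.
One optimal route: Milton → Grove → Hadley → Juniper → Dale → Milton (or its reverse).

48 km — the shortest possible round trip.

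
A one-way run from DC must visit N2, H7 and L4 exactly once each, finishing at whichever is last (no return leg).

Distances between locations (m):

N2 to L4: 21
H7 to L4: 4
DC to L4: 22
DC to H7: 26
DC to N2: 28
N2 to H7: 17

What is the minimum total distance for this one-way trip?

Shortest open route: 43 m.

There are 3! = 6 possible orderings.
DC→N2→H7→L4: 28+17+4 = 49
DC→N2→L4→H7: 28+21+4 = 53
DC→H7→N2→L4: 26+17+21 = 64
DC→H7→L4→N2: 26+4+21 = 51
DC→L4→N2→H7: 22+21+17 = 60
DC→L4→H7→N2: 22+4+17 = 43
The minimum is 43.
One shortest path: DC → L4 → H7 → N2.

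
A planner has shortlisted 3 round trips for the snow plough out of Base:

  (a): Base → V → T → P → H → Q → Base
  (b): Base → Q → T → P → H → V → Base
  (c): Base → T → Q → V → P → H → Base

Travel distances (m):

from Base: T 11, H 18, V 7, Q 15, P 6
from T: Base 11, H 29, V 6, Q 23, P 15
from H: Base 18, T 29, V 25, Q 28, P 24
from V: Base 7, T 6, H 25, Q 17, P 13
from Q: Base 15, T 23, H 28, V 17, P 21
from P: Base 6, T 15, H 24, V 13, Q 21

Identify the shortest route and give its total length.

(a): 7 + 6 + 15 + 24 + 28 + 15 = 95
(b): 15 + 23 + 15 + 24 + 25 + 7 = 109
(c): 11 + 23 + 17 + 13 + 24 + 18 = 106

Shortest is (a), total 95 m.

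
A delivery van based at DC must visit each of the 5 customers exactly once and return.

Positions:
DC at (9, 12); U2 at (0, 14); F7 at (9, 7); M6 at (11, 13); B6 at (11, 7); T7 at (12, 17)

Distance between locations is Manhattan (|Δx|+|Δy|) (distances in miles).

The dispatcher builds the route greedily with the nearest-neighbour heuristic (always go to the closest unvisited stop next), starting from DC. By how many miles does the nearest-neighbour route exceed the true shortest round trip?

4 miles longer than the optimal tour.

DC: M6=3, F7=5, B6=7, T7=8, U2=11 ⇒ M6
M6: T7=5, B6=6, F7=8, U2=12 ⇒ T7
T7: B6=11, F7=13, U2=15 ⇒ B6
B6: F7=2, U2=18 ⇒ F7
F7: U2=16 ⇒ U2
NN route DC → M6 → T7 → B6 → F7 → U2 → DC costs 48.
Optimal: DC → U2 → T7 → M6 → B6 → F7 → DC costs 44 (by enumerating all 60 distinct tours).
Excess = 48 − 44 = 4.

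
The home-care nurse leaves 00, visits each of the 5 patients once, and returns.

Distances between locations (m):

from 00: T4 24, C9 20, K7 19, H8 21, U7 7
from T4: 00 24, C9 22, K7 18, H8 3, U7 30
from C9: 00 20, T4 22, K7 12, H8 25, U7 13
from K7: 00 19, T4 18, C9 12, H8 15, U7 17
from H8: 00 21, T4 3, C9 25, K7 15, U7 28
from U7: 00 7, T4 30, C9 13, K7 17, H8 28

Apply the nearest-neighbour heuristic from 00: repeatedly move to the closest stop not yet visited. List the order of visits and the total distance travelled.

Total distance 74 m via the nearest-neighbour route 00 → U7 → C9 → K7 → H8 → T4 → 00.

From 00: distances to unvisited — U7=7, K7=19, C9=20, H8=21, T4=24. Nearest is U7 (7).
From U7: distances to unvisited — C9=13, K7=17, H8=28, T4=30. Nearest is C9 (13).
From C9: distances to unvisited — K7=12, T4=22, H8=25. Nearest is K7 (12).
From K7: distances to unvisited — H8=15, T4=18. Nearest is H8 (15).
From H8: distances to unvisited — T4=3. Nearest is T4 (3).
Return T4→00: 24.
Total = 7 + 13 + 12 + 15 + 3 + 24 = 74.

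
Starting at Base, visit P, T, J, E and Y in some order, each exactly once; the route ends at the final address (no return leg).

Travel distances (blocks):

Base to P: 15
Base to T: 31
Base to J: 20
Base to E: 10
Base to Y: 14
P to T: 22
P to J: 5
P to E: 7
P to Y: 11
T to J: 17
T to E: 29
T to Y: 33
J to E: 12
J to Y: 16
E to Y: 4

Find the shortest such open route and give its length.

Shortest open route: 47 blocks.

There are 5! = 120 possible orderings.
Base - P - T - J - E - Y: 15+22+17+12+4 = 70
Base - P - T - J - Y - E: 15+22+17+16+4 = 74
Base - P - T - E - J - Y: 15+22+29+12+16 = 94
Base - P - T - E - Y - J: 15+22+29+4+16 = 86
Base - P - T - Y - J - E: 15+22+33+16+12 = 98
Base - P - T - Y - E - J: 15+22+33+4+12 = 86
Base - P - J - T - E - Y: 15+5+17+29+4 = 70
Base - P - J - T - Y - E: 15+5+17+33+4 = 74
Base - P - J - E - T - Y: 15+5+12+29+33 = 94
Base - P - J - E - Y - T: 15+5+12+4+33 = 69
Base - P - J - Y - T - E: 15+5+16+33+29 = 98
Base - P - J - Y - E - T: 15+5+16+4+29 = 69
Base - P - E - T - J - Y: 15+7+29+17+16 = 84
Base - P - E - T - Y - J: 15+7+29+33+16 = 100
… (106 more)
Base - E - Y - P - J - T: 10+4+11+5+17 = 47  ← best
The minimum is 47.
One shortest path: Base → E → Y → P → J → T.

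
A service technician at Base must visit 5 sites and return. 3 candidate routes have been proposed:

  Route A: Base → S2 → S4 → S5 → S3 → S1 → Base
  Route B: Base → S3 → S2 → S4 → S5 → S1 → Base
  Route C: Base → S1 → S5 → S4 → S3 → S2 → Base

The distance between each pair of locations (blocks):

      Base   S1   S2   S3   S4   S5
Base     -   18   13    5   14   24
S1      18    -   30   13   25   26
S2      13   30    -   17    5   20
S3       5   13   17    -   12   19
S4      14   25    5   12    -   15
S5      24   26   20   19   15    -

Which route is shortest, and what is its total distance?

Route A: 13 + 5 + 15 + 19 + 13 + 18 = 83
Route B: 5 + 17 + 5 + 15 + 26 + 18 = 86
Route C: 18 + 26 + 15 + 12 + 17 + 13 = 101

Shortest is Route A, total 83 blocks.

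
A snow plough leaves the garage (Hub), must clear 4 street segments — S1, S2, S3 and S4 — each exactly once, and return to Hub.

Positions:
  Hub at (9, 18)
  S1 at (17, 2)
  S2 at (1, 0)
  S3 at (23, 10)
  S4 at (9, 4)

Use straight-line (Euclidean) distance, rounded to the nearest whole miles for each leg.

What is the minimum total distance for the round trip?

Minimum total distance: 63 miles.

There are 12 distinct closed tours to check (reversals are equivalent).
Hub - S1 - S2 - S3 - S4 - Hub: 18+16+24+15+14 = 87
Hub - S1 - S2 - S4 - S3 - Hub: 18+16+9+15+16 = 74
Hub - S1 - S3 - S2 - S4 - Hub: 18+10+24+9+14 = 75
Hub - S1 - S3 - S4 - S2 - Hub: 18+10+15+9+20 = 72
Hub - S1 - S4 - S2 - S3 - Hub: 18+8+9+24+16 = 75
Hub - S1 - S4 - S3 - S2 - Hub: 18+8+15+24+20 = 85
Hub - S2 - S1 - S3 - S4 - Hub: 20+16+10+15+14 = 75
Hub - S2 - S1 - S4 - S3 - Hub: 20+16+8+15+16 = 75
Hub - S2 - S3 - S1 - S4 - Hub: 20+24+10+8+14 = 76
Hub - S2 - S4 - S1 - S3 - Hub: 20+9+8+10+16 = 63
Hub - S3 - S1 - S2 - S4 - Hub: 16+10+16+9+14 = 65
Hub - S3 - S2 - S1 - S4 - Hub: 16+24+16+8+14 = 78
The minimum is 63.
One optimal route: Hub → S2 → S4 → S1 → S3 → Hub (or its reverse).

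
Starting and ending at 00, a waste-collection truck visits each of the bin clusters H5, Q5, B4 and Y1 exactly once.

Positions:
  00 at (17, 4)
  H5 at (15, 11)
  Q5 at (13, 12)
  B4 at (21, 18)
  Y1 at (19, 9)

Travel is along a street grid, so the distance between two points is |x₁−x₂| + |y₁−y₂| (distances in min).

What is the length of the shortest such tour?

Shortest round trip = 44 min.

With 4 stops there are 4!/2 = 12 distinct round trips (a route and its reverse cost the same).
00 → H5 → Q5 → B4 → Y1 → 00: 9+3+14+11+7 = 44
00 → H5 → Q5 → Y1 → B4 → 00: 9+3+9+11+18 = 50
00 → H5 → B4 → Q5 → Y1 → 00: 9+13+14+9+7 = 52
00 → H5 → B4 → Y1 → Q5 → 00: 9+13+11+9+12 = 54
00 → H5 → Y1 → Q5 → B4 → 00: 9+6+9+14+18 = 56
00 → H5 → Y1 → B4 → Q5 → 00: 9+6+11+14+12 = 52
00 → Q5 → H5 → B4 → Y1 → 00: 12+3+13+11+7 = 46
00 → Q5 → H5 → Y1 → B4 → 00: 12+3+6+11+18 = 50
00 → Q5 → B4 → H5 → Y1 → 00: 12+14+13+6+7 = 52
00 → Q5 → Y1 → H5 → B4 → 00: 12+9+6+13+18 = 58
00 → B4 → H5 → Q5 → Y1 → 00: 18+13+3+9+7 = 50
00 → B4 → Q5 → H5 → Y1 → 00: 18+14+3+6+7 = 48
The minimum is 44.
One optimal route: 00 → H5 → Q5 → B4 → Y1 → 00 (or its reverse).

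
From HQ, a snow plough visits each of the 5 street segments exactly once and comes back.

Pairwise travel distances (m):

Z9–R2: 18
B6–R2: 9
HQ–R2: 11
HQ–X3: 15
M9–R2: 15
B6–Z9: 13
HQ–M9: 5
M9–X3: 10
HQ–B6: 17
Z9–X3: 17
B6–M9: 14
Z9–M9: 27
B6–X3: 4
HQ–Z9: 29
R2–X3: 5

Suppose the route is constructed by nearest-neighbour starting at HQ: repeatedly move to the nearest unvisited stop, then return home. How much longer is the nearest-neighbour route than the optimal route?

14 m longer than the optimal tour.

HQ: M9=5, R2=11, X3=15, B6=17, Z9=29 ⇒ M9
M9: X3=10, B6=14, R2=15, Z9=27 ⇒ X3
X3: B6=4, R2=5, Z9=17 ⇒ B6
B6: R2=9, Z9=13 ⇒ R2
R2: Z9=18 ⇒ Z9
NN route HQ → M9 → X3 → B6 → R2 → Z9 → HQ costs 75.
Optimal: HQ → M9 → X3 → B6 → Z9 → R2 → HQ costs 61 (by enumerating all 60 distinct tours).
Excess = 75 − 61 = 14.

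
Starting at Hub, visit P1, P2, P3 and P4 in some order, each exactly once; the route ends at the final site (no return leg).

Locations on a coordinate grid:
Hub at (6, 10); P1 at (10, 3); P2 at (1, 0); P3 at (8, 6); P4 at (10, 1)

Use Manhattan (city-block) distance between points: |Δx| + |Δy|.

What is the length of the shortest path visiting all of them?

23 — the minimum one-way total.

There are 4! = 24 possible orderings.
Hub - P1 - P2 - P3 - P4: 11+12+13+7 = 43
Hub - P1 - P2 - P4 - P3: 11+12+10+7 = 40
Hub - P1 - P3 - P2 - P4: 11+5+13+10 = 39
Hub - P1 - P3 - P4 - P2: 11+5+7+10 = 33
Hub - P1 - P4 - P2 - P3: 11+2+10+13 = 36
Hub - P1 - P4 - P3 - P2: 11+2+7+13 = 33
Hub - P2 - P1 - P3 - P4: 15+12+5+7 = 39
Hub - P2 - P1 - P4 - P3: 15+12+2+7 = 36
Hub - P2 - P3 - P1 - P4: 15+13+5+2 = 35
Hub - P2 - P3 - P4 - P1: 15+13+7+2 = 37
Hub - P2 - P4 - P1 - P3: 15+10+2+5 = 32
Hub - P2 - P4 - P3 - P1: 15+10+7+5 = 37
Hub - P3 - P1 - P2 - P4: 6+5+12+10 = 33
Hub - P3 - P1 - P4 - P2: 6+5+2+10 = 23
… (10 more)
The minimum is 23.
One shortest path: Hub → P3 → P1 → P4 → P2.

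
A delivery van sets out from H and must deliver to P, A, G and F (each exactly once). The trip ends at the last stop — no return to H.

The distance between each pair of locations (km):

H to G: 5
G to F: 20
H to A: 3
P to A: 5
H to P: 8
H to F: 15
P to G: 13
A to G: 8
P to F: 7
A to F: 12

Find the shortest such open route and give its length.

25 km — the minimum one-way total.

There are 4! = 24 possible orderings.
H - P - A - G - F: 8+5+8+20 = 41
H - P - A - F - G: 8+5+12+20 = 45
H - P - G - A - F: 8+13+8+12 = 41
H - P - G - F - A: 8+13+20+12 = 53
H - P - F - A - G: 8+7+12+8 = 35
H - P - F - G - A: 8+7+20+8 = 43
H - A - P - G - F: 3+5+13+20 = 41
H - A - P - F - G: 3+5+7+20 = 35
H - A - G - P - F: 3+8+13+7 = 31
H - A - G - F - P: 3+8+20+7 = 38
H - A - F - P - G: 3+12+7+13 = 35
H - A - F - G - P: 3+12+20+13 = 48
H - G - P - A - F: 5+13+5+12 = 35
H - G - P - F - A: 5+13+7+12 = 37
… (10 more)
H - G - A - P - F: 5+8+5+7 = 25  ← best
The minimum is 25.
One shortest path: H → G → A → P → F.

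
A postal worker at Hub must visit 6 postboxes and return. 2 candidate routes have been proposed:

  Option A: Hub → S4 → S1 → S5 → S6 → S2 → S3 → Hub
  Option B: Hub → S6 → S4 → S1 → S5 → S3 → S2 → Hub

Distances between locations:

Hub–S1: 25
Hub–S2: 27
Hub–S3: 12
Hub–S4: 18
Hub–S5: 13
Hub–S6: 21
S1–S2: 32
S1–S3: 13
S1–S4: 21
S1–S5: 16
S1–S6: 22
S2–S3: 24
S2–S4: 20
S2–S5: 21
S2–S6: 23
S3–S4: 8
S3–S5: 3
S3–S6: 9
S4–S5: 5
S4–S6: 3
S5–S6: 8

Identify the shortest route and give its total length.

Option A: 18 + 21 + 16 + 8 + 23 + 24 + 12 = 122
Option B: 21 + 3 + 21 + 16 + 3 + 24 + 27 = 115

115 — Option B is the shortest.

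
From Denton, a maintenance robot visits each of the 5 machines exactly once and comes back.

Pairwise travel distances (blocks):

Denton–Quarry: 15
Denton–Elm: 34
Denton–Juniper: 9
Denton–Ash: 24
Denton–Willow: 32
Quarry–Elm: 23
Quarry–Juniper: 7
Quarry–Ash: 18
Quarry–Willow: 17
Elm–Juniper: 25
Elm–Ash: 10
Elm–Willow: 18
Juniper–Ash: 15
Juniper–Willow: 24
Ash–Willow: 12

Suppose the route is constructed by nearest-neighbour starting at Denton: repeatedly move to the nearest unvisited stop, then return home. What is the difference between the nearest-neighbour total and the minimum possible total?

Denton: Juniper=9, Quarry=15, Ash=24, Willow=32, Elm=34 ⇒ Juniper
Juniper: Quarry=7, Ash=15, Willow=24, Elm=25 ⇒ Quarry
Quarry: Willow=17, Ash=18, Elm=23 ⇒ Willow
Willow: Ash=12, Elm=18 ⇒ Ash
Ash: Elm=10 ⇒ Elm
NN route Denton → Juniper → Quarry → Willow → Ash → Elm → Denton costs 89.
Optimal: Denton → Quarry → Willow → Elm → Ash → Juniper → Denton costs 84 (by enumerating all 60 distinct tours).
Excess = 89 − 84 = 5.

5 blocks longer than the optimal tour.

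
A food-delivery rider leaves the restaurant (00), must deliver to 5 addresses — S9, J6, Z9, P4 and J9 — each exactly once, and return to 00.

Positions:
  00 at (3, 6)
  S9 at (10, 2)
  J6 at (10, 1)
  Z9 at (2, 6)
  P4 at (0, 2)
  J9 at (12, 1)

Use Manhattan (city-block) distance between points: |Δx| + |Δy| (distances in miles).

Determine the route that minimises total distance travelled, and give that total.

With 5 stops there are 5!/2 = 60 distinct round trips (a route and its reverse cost the same).
00 - S9 - J6 - Z9 - P4 - J9 - 00: 11+1+13+6+13+14 = 58
00 - S9 - J6 - Z9 - J9 - P4 - 00: 11+1+13+15+13+7 = 60
00 - S9 - J6 - P4 - Z9 - J9 - 00: 11+1+11+6+15+14 = 58
00 - S9 - J6 - P4 - J9 - Z9 - 00: 11+1+11+13+15+1 = 52
00 - S9 - J6 - J9 - Z9 - P4 - 00: 11+1+2+15+6+7 = 42
00 - S9 - J6 - J9 - P4 - Z9 - 00: 11+1+2+13+6+1 = 34
00 - S9 - Z9 - J6 - P4 - J9 - 00: 11+12+13+11+13+14 = 74
00 - S9 - Z9 - J6 - J9 - P4 - 00: 11+12+13+2+13+7 = 58
00 - S9 - Z9 - P4 - J6 - J9 - 00: 11+12+6+11+2+14 = 56
00 - S9 - Z9 - P4 - J9 - J6 - 00: 11+12+6+13+2+12 = 56
00 - S9 - Z9 - J9 - J6 - P4 - 00: 11+12+15+2+11+7 = 58
00 - S9 - Z9 - J9 - P4 - J6 - 00: 11+12+15+13+11+12 = 74
00 - S9 - P4 - J6 - Z9 - J9 - 00: 11+10+11+13+15+14 = 74
00 - S9 - P4 - J6 - J9 - Z9 - 00: 11+10+11+2+15+1 = 50
… (46 more)
The minimum is 34.
One optimal route: 00 → S9 → J6 → J9 → P4 → Z9 → 00 (or its reverse).

Minimum total distance: 34 miles.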